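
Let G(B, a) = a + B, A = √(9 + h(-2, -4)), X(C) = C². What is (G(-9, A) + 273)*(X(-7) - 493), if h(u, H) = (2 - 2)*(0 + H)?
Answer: -118548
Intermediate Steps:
h(u, H) = 0 (h(u, H) = 0*H = 0)
A = 3 (A = √(9 + 0) = √9 = 3)
G(B, a) = B + a
(G(-9, A) + 273)*(X(-7) - 493) = ((-9 + 3) + 273)*((-7)² - 493) = (-6 + 273)*(49 - 493) = 267*(-444) = -118548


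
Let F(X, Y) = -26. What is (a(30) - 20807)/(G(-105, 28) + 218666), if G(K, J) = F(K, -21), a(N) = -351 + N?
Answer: -2641/27330 ≈ -0.096634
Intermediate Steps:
G(K, J) = -26
(a(30) - 20807)/(G(-105, 28) + 218666) = ((-351 + 30) - 20807)/(-26 + 218666) = (-321 - 20807)/218640 = -21128*1/218640 = -2641/27330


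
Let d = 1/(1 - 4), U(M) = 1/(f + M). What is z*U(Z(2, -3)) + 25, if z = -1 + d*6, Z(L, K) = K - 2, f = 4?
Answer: 28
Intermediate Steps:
Z(L, K) = -2 + K
U(M) = 1/(4 + M)
d = -1/3 (d = 1/(-3) = -1/3 ≈ -0.33333)
z = -3 (z = -1 - 1/3*6 = -1 - 2 = -3)
z*U(Z(2, -3)) + 25 = -3/(4 + (-2 - 3)) + 25 = -3/(4 - 5) + 25 = -3/(-1) + 25 = -3*(-1) + 25 = 3 + 25 = 28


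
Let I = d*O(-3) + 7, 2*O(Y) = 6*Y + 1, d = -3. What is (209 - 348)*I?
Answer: -9035/2 ≈ -4517.5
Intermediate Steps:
O(Y) = ½ + 3*Y (O(Y) = (6*Y + 1)/2 = (1 + 6*Y)/2 = ½ + 3*Y)
I = 65/2 (I = -3*(½ + 3*(-3)) + 7 = -3*(½ - 9) + 7 = -3*(-17/2) + 7 = 51/2 + 7 = 65/2 ≈ 32.500)
(209 - 348)*I = (209 - 348)*(65/2) = -139*65/2 = -9035/2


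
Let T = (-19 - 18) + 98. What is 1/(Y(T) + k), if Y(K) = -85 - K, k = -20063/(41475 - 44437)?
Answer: -2962/412389 ≈ -0.0071825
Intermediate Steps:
T = 61 (T = -37 + 98 = 61)
k = 20063/2962 (k = -20063/(-2962) = -20063*(-1/2962) = 20063/2962 ≈ 6.7735)
1/(Y(T) + k) = 1/((-85 - 1*61) + 20063/2962) = 1/((-85 - 61) + 20063/2962) = 1/(-146 + 20063/2962) = 1/(-412389/2962) = -2962/412389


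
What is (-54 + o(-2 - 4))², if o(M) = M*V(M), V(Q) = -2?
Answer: 1764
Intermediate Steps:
o(M) = -2*M (o(M) = M*(-2) = -2*M)
(-54 + o(-2 - 4))² = (-54 - 2*(-2 - 4))² = (-54 - 2*(-6))² = (-54 + 12)² = (-42)² = 1764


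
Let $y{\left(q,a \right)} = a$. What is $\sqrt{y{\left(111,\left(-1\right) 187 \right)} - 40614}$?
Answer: $i \sqrt{40801} \approx 201.99 i$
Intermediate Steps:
$\sqrt{y{\left(111,\left(-1\right) 187 \right)} - 40614} = \sqrt{\left(-1\right) 187 - 40614} = \sqrt{-187 - 40614} = \sqrt{-40801} = i \sqrt{40801}$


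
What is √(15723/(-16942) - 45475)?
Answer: I*√13053017656966/16942 ≈ 213.25*I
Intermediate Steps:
√(15723/(-16942) - 45475) = √(15723*(-1/16942) - 45475) = √(-15723/16942 - 45475) = √(-770453173/16942) = I*√13053017656966/16942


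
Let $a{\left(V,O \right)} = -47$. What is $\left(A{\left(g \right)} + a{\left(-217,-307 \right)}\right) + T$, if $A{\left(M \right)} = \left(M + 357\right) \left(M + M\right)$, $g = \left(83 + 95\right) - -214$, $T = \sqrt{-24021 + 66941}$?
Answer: $587169 + 2 \sqrt{10730} \approx 5.8738 \cdot 10^{5}$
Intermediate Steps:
$T = 2 \sqrt{10730}$ ($T = \sqrt{42920} = 2 \sqrt{10730} \approx 207.17$)
$g = 392$ ($g = 178 + 214 = 392$)
$A{\left(M \right)} = 2 M \left(357 + M\right)$ ($A{\left(M \right)} = \left(357 + M\right) 2 M = 2 M \left(357 + M\right)$)
$\left(A{\left(g \right)} + a{\left(-217,-307 \right)}\right) + T = \left(2 \cdot 392 \left(357 + 392\right) - 47\right) + 2 \sqrt{10730} = \left(2 \cdot 392 \cdot 749 - 47\right) + 2 \sqrt{10730} = \left(587216 - 47\right) + 2 \sqrt{10730} = 587169 + 2 \sqrt{10730}$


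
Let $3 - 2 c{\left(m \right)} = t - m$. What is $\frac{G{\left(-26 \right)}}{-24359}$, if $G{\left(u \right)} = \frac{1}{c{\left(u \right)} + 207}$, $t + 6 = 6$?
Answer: $- \frac{2}{9524369} \approx -2.0999 \cdot 10^{-7}$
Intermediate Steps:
$t = 0$ ($t = -6 + 6 = 0$)
$c{\left(m \right)} = \frac{3}{2} + \frac{m}{2}$ ($c{\left(m \right)} = \frac{3}{2} - \frac{0 - m}{2} = \frac{3}{2} - \frac{\left(-1\right) m}{2} = \frac{3}{2} + \frac{m}{2}$)
$G{\left(u \right)} = \frac{1}{\frac{417}{2} + \frac{u}{2}}$ ($G{\left(u \right)} = \frac{1}{\left(\frac{3}{2} + \frac{u}{2}\right) + 207} = \frac{1}{\frac{417}{2} + \frac{u}{2}}$)
$\frac{G{\left(-26 \right)}}{-24359} = \frac{2 \frac{1}{417 - 26}}{-24359} = \frac{2}{391} \left(- \frac{1}{24359}\right) = - \frac{2}{9524369}$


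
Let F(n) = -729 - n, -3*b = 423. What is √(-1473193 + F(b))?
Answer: I*√1473781 ≈ 1214.0*I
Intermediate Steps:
b = -141 (b = -⅓*423 = -141)
√(-1473193 + F(b)) = √(-1473193 + (-729 - 1*(-141))) = √(-1473193 + (-729 + 141)) = √(-1473193 - 588) = √(-1473781) = I*√1473781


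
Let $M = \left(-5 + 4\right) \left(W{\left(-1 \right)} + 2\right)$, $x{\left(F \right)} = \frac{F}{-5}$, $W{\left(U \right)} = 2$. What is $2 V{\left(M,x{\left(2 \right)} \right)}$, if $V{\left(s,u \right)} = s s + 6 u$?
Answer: $\frac{136}{5} \approx 27.2$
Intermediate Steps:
$x{\left(F \right)} = - \frac{F}{5}$ ($x{\left(F \right)} = F \left(- \frac{1}{5}\right) = - \frac{F}{5}$)
$M = -4$ ($M = \left(-5 + 4\right) \left(2 + 2\right) = \left(-1\right) 4 = -4$)
$V{\left(s,u \right)} = s^{2} + 6 u$
$2 V{\left(M,x{\left(2 \right)} \right)} = 2 \left(\left(-4\right)^{2} + 6 \left(\left(- \frac{1}{5}\right) 2\right)\right) = 2 \left(16 + 6 \left(- \frac{2}{5}\right)\right) = 2 \left(16 - \frac{12}{5}\right) = 2 \cdot \frac{68}{5} = \frac{136}{5}$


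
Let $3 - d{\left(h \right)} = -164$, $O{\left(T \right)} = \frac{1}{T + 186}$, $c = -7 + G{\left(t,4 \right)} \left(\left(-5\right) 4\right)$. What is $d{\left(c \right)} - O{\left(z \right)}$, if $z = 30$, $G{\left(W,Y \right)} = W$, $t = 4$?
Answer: $\frac{36071}{216} \approx 167.0$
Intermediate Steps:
$c = -87$ ($c = -7 + 4 \left(\left(-5\right) 4\right) = -7 + 4 \left(-20\right) = -7 - 80 = -87$)
$O{\left(T \right)} = \frac{1}{186 + T}$
$d{\left(h \right)} = 167$ ($d{\left(h \right)} = 3 - -164 = 3 + 164 = 167$)
$d{\left(c \right)} - O{\left(z \right)} = 167 - \frac{1}{186 + 30} = 167 - \frac{1}{216} = \frac{36071}{216}$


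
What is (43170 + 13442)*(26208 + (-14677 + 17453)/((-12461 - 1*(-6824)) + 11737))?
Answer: 2262662415128/1525 ≈ 1.4837e+9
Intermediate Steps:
(43170 + 13442)*(26208 + (-14677 + 17453)/((-12461 - 1*(-6824)) + 11737)) = 56612*(26208 + 2776/((-12461 + 6824) + 11737)) = 56612*(26208 + 2776/(-5637 + 11737)) = 56612*(26208 + 2776/6100) = 56612*(26208 + 2776*(1/6100)) = 56612*(26208 + 694/1525) = 56612*(39967894/1525) = 2262662415128/1525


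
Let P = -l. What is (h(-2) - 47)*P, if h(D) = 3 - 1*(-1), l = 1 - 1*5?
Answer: -172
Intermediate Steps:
l = -4 (l = 1 - 5 = -4)
h(D) = 4 (h(D) = 3 + 1 = 4)
P = 4 (P = -1*(-4) = 4)
(h(-2) - 47)*P = (4 - 47)*4 = -43*4 = -172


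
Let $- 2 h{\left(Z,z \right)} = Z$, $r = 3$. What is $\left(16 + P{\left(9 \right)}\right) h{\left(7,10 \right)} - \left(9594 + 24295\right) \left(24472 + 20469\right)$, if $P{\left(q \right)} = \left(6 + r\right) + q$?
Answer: $-1523005668$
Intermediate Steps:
$h{\left(Z,z \right)} = - \frac{Z}{2}$
$P{\left(q \right)} = 9 + q$ ($P{\left(q \right)} = \left(6 + 3\right) + q = 9 + q$)
$\left(16 + P{\left(9 \right)}\right) h{\left(7,10 \right)} - \left(9594 + 24295\right) \left(24472 + 20469\right) = \left(16 + \left(9 + 9\right)\right) \left(\left(- \frac{1}{2}\right) 7\right) - \left(9594 + 24295\right) \left(24472 + 20469\right) = \left(16 + 18\right) \left(- \frac{7}{2}\right) - 33889 \cdot 44941 = 34 \left(- \frac{7}{2}\right) - 1523005549 = -119 - 1523005549 = -1523005668$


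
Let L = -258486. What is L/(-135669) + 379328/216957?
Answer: 35847799178/9811446411 ≈ 3.6537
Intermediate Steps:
L/(-135669) + 379328/216957 = -258486/(-135669) + 379328/216957 = -258486*(-1/135669) + 379328*(1/216957) = 86162/45223 + 379328/216957 = 35847799178/9811446411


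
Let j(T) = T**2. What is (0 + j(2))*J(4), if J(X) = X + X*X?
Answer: 80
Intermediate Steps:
J(X) = X + X**2
(0 + j(2))*J(4) = (0 + 2**2)*(4*(1 + 4)) = (0 + 4)*(4*5) = 4*20 = 80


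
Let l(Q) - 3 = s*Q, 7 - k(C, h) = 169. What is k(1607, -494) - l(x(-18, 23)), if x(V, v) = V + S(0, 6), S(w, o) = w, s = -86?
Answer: -1713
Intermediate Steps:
k(C, h) = -162 (k(C, h) = 7 - 1*169 = 7 - 169 = -162)
x(V, v) = V (x(V, v) = V + 0 = V)
l(Q) = 3 - 86*Q
k(1607, -494) - l(x(-18, 23)) = -162 - (3 - 86*(-18)) = -162 - (3 + 1548) = -162 - 1*1551 = -162 - 1551 = -1713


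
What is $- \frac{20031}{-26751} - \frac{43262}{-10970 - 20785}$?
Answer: $\frac{597795389}{283159335} \approx 2.1112$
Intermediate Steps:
$- \frac{20031}{-26751} - \frac{43262}{-10970 - 20785} = \left(-20031\right) \left(- \frac{1}{26751}\right) - \frac{43262}{-31755} = \frac{6677}{8917} - - \frac{43262}{31755} = \frac{6677}{8917} + \frac{43262}{31755} = \frac{597795389}{283159335}$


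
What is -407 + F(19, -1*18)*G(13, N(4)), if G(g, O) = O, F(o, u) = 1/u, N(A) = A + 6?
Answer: -3668/9 ≈ -407.56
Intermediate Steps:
N(A) = 6 + A
-407 + F(19, -1*18)*G(13, N(4)) = -407 + (6 + 4)/((-1*18)) = -407 + 10/(-18) = -407 - 1/18*10 = -407 - 5/9 = -3668/9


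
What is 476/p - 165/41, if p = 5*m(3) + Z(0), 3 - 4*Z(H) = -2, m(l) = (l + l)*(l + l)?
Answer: -41561/29725 ≈ -1.3982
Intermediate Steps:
m(l) = 4*l² (m(l) = (2*l)*(2*l) = 4*l²)
Z(H) = 5/4 (Z(H) = ¾ - ¼*(-2) = ¾ + ½ = 5/4)
p = 725/4 (p = 5*(4*3²) + 5/4 = 5*(4*9) + 5/4 = 5*36 + 5/4 = 180 + 5/4 = 725/4 ≈ 181.25)
476/p - 165/41 = 476/(725/4) - 165/41 = 476*(4/725) - 165*1/41 = 1904/725 - 165/41 = -41561/29725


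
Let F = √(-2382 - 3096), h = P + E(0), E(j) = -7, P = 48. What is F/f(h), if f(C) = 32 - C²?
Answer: -I*√5478/1649 ≈ -0.044884*I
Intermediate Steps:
h = 41 (h = 48 - 7 = 41)
F = I*√5478 (F = √(-5478) = I*√5478 ≈ 74.014*I)
F/f(h) = (I*√5478)/(32 - 1*41²) = (I*√5478)/(32 - 1*1681) = (I*√5478)/(32 - 1681) = (I*√5478)/(-1649) = (I*√5478)*(-1/1649) = -I*√5478/1649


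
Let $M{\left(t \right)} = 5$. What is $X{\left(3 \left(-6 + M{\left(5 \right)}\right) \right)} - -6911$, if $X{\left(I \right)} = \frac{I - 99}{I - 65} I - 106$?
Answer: $\frac{13601}{2} \approx 6800.5$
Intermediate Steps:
$X{\left(I \right)} = -106 + \frac{I \left(-99 + I\right)}{-65 + I}$ ($X{\left(I \right)} = \frac{-99 + I}{-65 + I} I - 106 = \frac{I \left(-99 + I\right)}{-65 + I} - 106 = -106 + \frac{I \left(-99 + I\right)}{-65 + I}$)
$X{\left(3 \left(-6 + M{\left(5 \right)}\right) \right)} - -6911 = \frac{6890 + \left(3 \left(-6 + 5\right)\right)^{2} - 205 \cdot 3 \left(-6 + 5\right)}{-65 + 3 \left(-6 + 5\right)} - -6911 = \frac{6890 + \left(3 \left(-1\right)\right)^{2} - 205 \cdot 3 \left(-1\right)}{-65 + 3 \left(-1\right)} + 6911 = \frac{6890 + \left(-3\right)^{2} - -615}{-65 - 3} + 6911 = \frac{6890 + 9 + 615}{-68} + 6911 = \left(- \frac{1}{68}\right) 7514 + 6911 = - \frac{221}{2} + 6911 = \frac{13601}{2}$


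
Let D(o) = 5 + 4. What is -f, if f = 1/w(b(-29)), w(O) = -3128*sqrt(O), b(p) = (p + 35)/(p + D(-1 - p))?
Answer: -I*sqrt(30)/9384 ≈ -0.00058368*I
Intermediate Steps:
D(o) = 9
b(p) = (35 + p)/(9 + p) (b(p) = (p + 35)/(p + 9) = (35 + p)/(9 + p))
f = I*sqrt(30)/9384 (f = 1/(-3128*sqrt(35 - 29)*(I*sqrt(5)/10)) = 1/(-3128*sqrt(6)*(I*sqrt(5)/10)) = 1/(-3128*I*sqrt(30)/10) = 1/(-1564*I*sqrt(30)/5) = I*sqrt(30)/9384 ≈ 0.00058368*I)
-f = -I*sqrt(30)/9384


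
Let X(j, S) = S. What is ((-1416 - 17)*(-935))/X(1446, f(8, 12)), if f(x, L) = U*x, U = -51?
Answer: -78815/24 ≈ -3284.0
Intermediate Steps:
f(x, L) = -51*x
((-1416 - 17)*(-935))/X(1446, f(8, 12)) = ((-1416 - 17)*(-935))/((-51*8)) = -1433*(-935)/(-408) = 1339855*(-1/408) = -78815/24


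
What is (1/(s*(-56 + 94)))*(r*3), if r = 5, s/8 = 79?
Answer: 15/24016 ≈ 0.00062458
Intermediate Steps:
s = 632 (s = 8*79 = 632)
(1/(s*(-56 + 94)))*(r*3) = (1/(632*(-56 + 94)))*(5*3) = ((1/632)/38)*15 = ((1/632)*(1/38))*15 = (1/24016)*15 = 15/24016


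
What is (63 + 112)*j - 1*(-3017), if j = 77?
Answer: 16492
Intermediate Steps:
(63 + 112)*j - 1*(-3017) = (63 + 112)*77 - 1*(-3017) = 175*77 + 3017 = 13475 + 3017 = 16492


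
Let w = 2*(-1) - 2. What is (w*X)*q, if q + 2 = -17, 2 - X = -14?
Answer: 1216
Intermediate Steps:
X = 16 (X = 2 - 1*(-14) = 2 + 14 = 16)
w = -4 (w = -2 - 2 = -4)
q = -19 (q = -2 - 17 = -19)
(w*X)*q = -4*16*(-19) = -64*(-19) = 1216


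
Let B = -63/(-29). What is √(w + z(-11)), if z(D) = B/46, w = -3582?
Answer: 15*I*√28330158/1334 ≈ 59.849*I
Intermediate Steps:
B = 63/29 (B = -63*(-1/29) = 63/29 ≈ 2.1724)
z(D) = 63/1334 (z(D) = (63/29)/46 = (63/29)*(1/46) = 63/1334)
√(w + z(-11)) = √(-3582 + 63/1334) = √(-4778325/1334) = 15*I*√28330158/1334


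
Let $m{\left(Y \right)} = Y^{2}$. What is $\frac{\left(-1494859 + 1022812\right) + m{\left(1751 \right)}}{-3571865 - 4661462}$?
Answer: $- \frac{2593954}{8233327} \approx -0.31506$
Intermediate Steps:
$\frac{\left(-1494859 + 1022812\right) + m{\left(1751 \right)}}{-3571865 - 4661462} = \frac{\left(-1494859 + 1022812\right) + 1751^{2}}{-3571865 - 4661462} = \frac{-472047 + 3066001}{-8233327} = 2593954 \left(- \frac{1}{8233327}\right) = - \frac{2593954}{8233327}$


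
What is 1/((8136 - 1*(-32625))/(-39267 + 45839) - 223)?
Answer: -6572/1424795 ≈ -0.0046126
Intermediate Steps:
1/((8136 - 1*(-32625))/(-39267 + 45839) - 223) = 1/((8136 + 32625)/6572 - 223) = 1/(40761*(1/6572) - 223) = 1/(40761/6572 - 223) = 1/(-1424795/6572) = -6572/1424795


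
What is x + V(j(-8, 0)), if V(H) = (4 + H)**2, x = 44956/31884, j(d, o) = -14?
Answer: 808339/7971 ≈ 101.41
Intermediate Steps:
x = 11239/7971 (x = 44956*(1/31884) = 11239/7971 ≈ 1.4100)
x + V(j(-8, 0)) = 11239/7971 + (4 - 14)**2 = 11239/7971 + (-10)**2 = 11239/7971 + 100 = 808339/7971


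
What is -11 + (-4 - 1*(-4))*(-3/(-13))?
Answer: -11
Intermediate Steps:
-11 + (-4 - 1*(-4))*(-3/(-13)) = -11 + (-4 + 4)*(-3*(-1/13)) = -11 + 0*(3/13) = -11 + 0 = -11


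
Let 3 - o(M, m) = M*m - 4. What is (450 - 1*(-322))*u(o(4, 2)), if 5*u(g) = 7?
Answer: 5404/5 ≈ 1080.8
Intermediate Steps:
o(M, m) = 7 - M*m (o(M, m) = 3 - (M*m - 4) = 3 - (-4 + M*m) = 3 + (4 - M*m) = 7 - M*m)
u(g) = 7/5 (u(g) = (1/5)*7 = 7/5)
(450 - 1*(-322))*u(o(4, 2)) = (450 - 1*(-322))*(7/5) = (450 + 322)*(7/5) = 772*(7/5) = 5404/5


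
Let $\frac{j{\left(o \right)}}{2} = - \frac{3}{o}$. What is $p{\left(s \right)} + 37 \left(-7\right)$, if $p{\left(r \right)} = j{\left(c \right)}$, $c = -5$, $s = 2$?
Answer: $- \frac{1289}{5} \approx -257.8$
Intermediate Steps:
$j{\left(o \right)} = - \frac{6}{o}$ ($j{\left(o \right)} = 2 \left(- \frac{3}{o}\right) = - \frac{6}{o}$)
$p{\left(r \right)} = \frac{6}{5}$ ($p{\left(r \right)} = - \frac{6}{-5} = \left(-6\right) \left(- \frac{1}{5}\right) = \frac{6}{5}$)
$p{\left(s \right)} + 37 \left(-7\right) = \frac{6}{5} + 37 \left(-7\right) = \frac{6}{5} - 259 = - \frac{1289}{5}$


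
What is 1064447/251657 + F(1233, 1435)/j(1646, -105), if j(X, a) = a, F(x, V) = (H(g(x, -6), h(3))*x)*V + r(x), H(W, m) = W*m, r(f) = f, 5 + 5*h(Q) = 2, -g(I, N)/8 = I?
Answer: -3585427955542/35951 ≈ -9.9731e+7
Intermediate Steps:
g(I, N) = -8*I
h(Q) = -3/5 (h(Q) = -1 + (1/5)*2 = -1 + 2/5 = -3/5)
F(x, V) = x + 24*V*x**2/5 (F(x, V) = ((-8*x*(-3/5))*x)*V + x = ((24*x/5)*x)*V + x = (24*x**2/5)*V + x = 24*V*x**2/5 + x = x + 24*V*x**2/5)
1064447/251657 + F(1233, 1435)/j(1646, -105) = 1064447/251657 + ((1/5)*1233*(5 + 24*1435*1233))/(-105) = 1064447*(1/251657) + ((1/5)*1233*(5 + 42464520))*(-1/105) = 1064447/251657 + ((1/5)*1233*42464525)*(-1/105) = 1064447/251657 + 10471751865*(-1/105) = 1064447/251657 - 698116791/7 = -3585427955542/35951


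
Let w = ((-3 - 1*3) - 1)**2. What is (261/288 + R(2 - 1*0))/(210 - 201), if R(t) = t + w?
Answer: 1661/288 ≈ 5.7674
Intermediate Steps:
w = 49 (w = ((-3 - 3) - 1)**2 = (-6 - 1)**2 = (-7)**2 = 49)
R(t) = 49 + t (R(t) = t + 49 = 49 + t)
(261/288 + R(2 - 1*0))/(210 - 201) = (261/288 + (49 + (2 - 1*0)))/(210 - 201) = (261*(1/288) + (49 + (2 + 0)))/9 = (29/32 + (49 + 2))*(1/9) = (29/32 + 51)*(1/9) = (1661/32)*(1/9) = 1661/288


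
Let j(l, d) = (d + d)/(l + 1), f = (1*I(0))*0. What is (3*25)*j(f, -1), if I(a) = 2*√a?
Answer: -150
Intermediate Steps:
f = 0 (f = (1*(2*√0))*0 = (1*(2*0))*0 = (1*0)*0 = 0*0 = 0)
j(l, d) = 2*d/(1 + l) (j(l, d) = (2*d)/(1 + l) = 2*d/(1 + l))
(3*25)*j(f, -1) = (3*25)*(2*(-1)/(1 + 0)) = 75*(2*(-1)/1) = 75*(2*(-1)*1) = 75*(-2) = -150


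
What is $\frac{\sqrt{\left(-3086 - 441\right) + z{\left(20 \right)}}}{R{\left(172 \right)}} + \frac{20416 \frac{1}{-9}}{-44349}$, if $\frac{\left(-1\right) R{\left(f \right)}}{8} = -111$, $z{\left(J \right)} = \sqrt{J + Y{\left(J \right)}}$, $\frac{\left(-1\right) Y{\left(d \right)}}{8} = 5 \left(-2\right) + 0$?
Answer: $\frac{20416}{399141} + \frac{i \sqrt{3517}}{888} \approx 0.05115 + 0.066784 i$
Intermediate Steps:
$Y{\left(d \right)} = 80$ ($Y{\left(d \right)} = - 8 \left(5 \left(-2\right) + 0\right) = - 8 \left(-10 + 0\right) = \left(-8\right) \left(-10\right) = 80$)
$z{\left(J \right)} = \sqrt{80 + J}$ ($z{\left(J \right)} = \sqrt{J + 80} = \sqrt{80 + J}$)
$R{\left(f \right)} = 888$ ($R{\left(f \right)} = \left(-8\right) \left(-111\right) = 888$)
$\frac{\sqrt{\left(-3086 - 441\right) + z{\left(20 \right)}}}{R{\left(172 \right)}} + \frac{20416 \frac{1}{-9}}{-44349} = \frac{\sqrt{\left(-3086 - 441\right) + \sqrt{80 + 20}}}{888} + \frac{20416 \frac{1}{-9}}{-44349} = \sqrt{-3527 + \sqrt{100}} \cdot \frac{1}{888} + 20416 \left(- \frac{1}{9}\right) \left(- \frac{1}{44349}\right) = \sqrt{-3527 + 10} \cdot \frac{1}{888} - - \frac{20416}{399141} = \sqrt{-3517} \cdot \frac{1}{888} + \frac{20416}{399141} = i \sqrt{3517} \cdot \frac{1}{888} + \frac{20416}{399141} = \frac{i \sqrt{3517}}{888} + \frac{20416}{399141} = \frac{20416}{399141} + \frac{i \sqrt{3517}}{888}$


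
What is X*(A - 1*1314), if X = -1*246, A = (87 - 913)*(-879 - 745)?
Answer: -329667060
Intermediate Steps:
A = 1341424 (A = -826*(-1624) = 1341424)
X = -246
X*(A - 1*1314) = -246*(1341424 - 1*1314) = -246*(1341424 - 1314) = -246*1340110 = -329667060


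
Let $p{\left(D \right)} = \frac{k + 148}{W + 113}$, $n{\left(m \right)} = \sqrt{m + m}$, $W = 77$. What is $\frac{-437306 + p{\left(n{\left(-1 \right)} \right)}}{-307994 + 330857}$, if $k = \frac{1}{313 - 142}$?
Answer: $- \frac{14208046631}{742818870} \approx -19.127$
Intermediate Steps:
$k = \frac{1}{171} \approx 0.005848$
$n{\left(m \right)} = \sqrt{2} \sqrt{m}$ ($n{\left(m \right)} = \sqrt{2 m} = \sqrt{2} \sqrt{m}$)
$p{\left(D \right)} = \frac{25309}{32490}$ ($p{\left(D \right)} = \frac{\frac{1}{171} + 148}{77 + 113} = \frac{25309}{171 \cdot 190} = \frac{25309}{171} \cdot \frac{1}{190} = \frac{25309}{32490}$)
$\frac{-437306 + p{\left(n{\left(-1 \right)} \right)}}{-307994 + 330857} = \frac{-437306 + \frac{25309}{32490}}{-307994 + 330857} = - \frac{14208046631}{32490 \cdot 22863} = \left(- \frac{14208046631}{32490}\right) \frac{1}{22863} = - \frac{14208046631}{742818870}$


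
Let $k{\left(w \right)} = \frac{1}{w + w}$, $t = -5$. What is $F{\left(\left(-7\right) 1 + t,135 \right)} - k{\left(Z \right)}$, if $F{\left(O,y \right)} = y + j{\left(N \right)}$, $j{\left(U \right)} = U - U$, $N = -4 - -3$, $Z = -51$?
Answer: $\frac{13771}{102} \approx 135.01$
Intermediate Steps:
$N = -1$ ($N = -4 + 3 = -1$)
$j{\left(U \right)} = 0$
$F{\left(O,y \right)} = y$ ($F{\left(O,y \right)} = y + 0 = y$)
$k{\left(w \right)} = \frac{1}{2 w}$
$F{\left(\left(-7\right) 1 + t,135 \right)} - k{\left(Z \right)} = 135 - \frac{1}{2 \left(-51\right)} = 135 - \frac{1}{2} \left(- \frac{1}{51}\right) = 135 - - \frac{1}{102} = 135 + \frac{1}{102} = \frac{13771}{102}$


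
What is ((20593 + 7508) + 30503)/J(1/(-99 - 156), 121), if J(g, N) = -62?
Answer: -29302/31 ≈ -945.23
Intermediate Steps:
((20593 + 7508) + 30503)/J(1/(-99 - 156), 121) = ((20593 + 7508) + 30503)/(-62) = (28101 + 30503)*(-1/62) = 58604*(-1/62) = -29302/31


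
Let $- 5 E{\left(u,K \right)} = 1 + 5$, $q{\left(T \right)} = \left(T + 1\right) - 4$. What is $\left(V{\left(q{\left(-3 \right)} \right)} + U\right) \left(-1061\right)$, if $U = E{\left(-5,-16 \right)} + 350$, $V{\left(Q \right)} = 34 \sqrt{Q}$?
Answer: $- \frac{1850384}{5} - 36074 i \sqrt{6} \approx -3.7008 \cdot 10^{5} - 88363.0 i$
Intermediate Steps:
$q{\left(T \right)} = -3 + T$ ($q{\left(T \right)} = \left(1 + T\right) - 4 = -3 + T$)
$E{\left(u,K \right)} = - \frac{6}{5}$ ($E{\left(u,K \right)} = - \frac{1 + 5}{5} = \left(- \frac{1}{5}\right) 6 = - \frac{6}{5}$)
$U = \frac{1744}{5}$ ($U = - \frac{6}{5} + 350 = \frac{1744}{5} \approx 348.8$)
$\left(V{\left(q{\left(-3 \right)} \right)} + U\right) \left(-1061\right) = \left(34 \sqrt{-3 - 3} + \frac{1744}{5}\right) \left(-1061\right) = \left(34 \sqrt{-6} + \frac{1744}{5}\right) \left(-1061\right) = \left(34 i \sqrt{6} + \frac{1744}{5}\right) \left(-1061\right) = \left(\frac{1744}{5} + 34 i \sqrt{6}\right) \left(-1061\right) = - \frac{1850384}{5} - 36074 i \sqrt{6}$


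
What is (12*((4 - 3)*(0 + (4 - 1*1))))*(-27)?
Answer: -972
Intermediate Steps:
(12*((4 - 3)*(0 + (4 - 1*1))))*(-27) = (12*(1*(0 + (4 - 1))))*(-27) = (12*(1*(0 + 3)))*(-27) = (12*(1*3))*(-27) = (12*3)*(-27) = 36*(-27) = -972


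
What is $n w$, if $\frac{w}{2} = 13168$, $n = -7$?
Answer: $-184352$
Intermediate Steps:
$w = 26336$ ($w = 2 \cdot 13168 = 26336$)
$n w = \left(-7\right) 26336 = -184352$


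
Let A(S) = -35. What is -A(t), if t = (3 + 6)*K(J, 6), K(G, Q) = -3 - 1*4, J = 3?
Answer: 35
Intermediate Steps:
K(G, Q) = -7 (K(G, Q) = -3 - 4 = -7)
t = -63 (t = (3 + 6)*(-7) = 9*(-7) = -63)
-A(t) = -1*(-35) = 35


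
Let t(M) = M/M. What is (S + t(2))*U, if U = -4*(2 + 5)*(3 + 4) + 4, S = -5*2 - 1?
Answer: 1920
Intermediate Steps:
t(M) = 1
S = -11 (S = -10 - 1 = -11)
U = -192 (U = -28*7 + 4 = -4*49 + 4 = -196 + 4 = -192)
(S + t(2))*U = (-11 + 1)*(-192) = -10*(-192) = 1920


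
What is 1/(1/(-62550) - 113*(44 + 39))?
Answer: -62550/586656451 ≈ -0.00010662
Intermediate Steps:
1/(1/(-62550) - 113*(44 + 39)) = 1/(-1/62550 - 113*83) = 1/(-1/62550 - 9379) = 1/(-586656451/62550) = -62550/586656451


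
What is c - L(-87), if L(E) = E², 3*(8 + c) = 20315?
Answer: -2416/3 ≈ -805.33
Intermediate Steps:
c = 20291/3 (c = -8 + (⅓)*20315 = -8 + 20315/3 = 20291/3 ≈ 6763.7)
c - L(-87) = 20291/3 - 1*(-87)² = 20291/3 - 1*7569 = 20291/3 - 7569 = -2416/3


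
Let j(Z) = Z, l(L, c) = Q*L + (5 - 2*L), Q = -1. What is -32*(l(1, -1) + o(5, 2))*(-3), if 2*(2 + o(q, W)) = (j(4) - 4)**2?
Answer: 0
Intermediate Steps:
l(L, c) = 5 - 3*L (l(L, c) = -L + (5 - 2*L) = 5 - 3*L)
o(q, W) = -2 (o(q, W) = -2 + (4 - 4)**2/2 = -2 + (1/2)*0**2 = -2 + (1/2)*0 = -2 + 0 = -2)
-32*(l(1, -1) + o(5, 2))*(-3) = -32*((5 - 3*1) - 2)*(-3) = -32*((5 - 3) - 2)*(-3) = -32*(2 - 2)*(-3) = -0*(-3) = -32*0 = 0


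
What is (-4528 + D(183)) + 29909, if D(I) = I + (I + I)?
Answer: 25930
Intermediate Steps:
D(I) = 3*I (D(I) = I + 2*I = 3*I)
(-4528 + D(183)) + 29909 = (-4528 + 3*183) + 29909 = (-4528 + 549) + 29909 = -3979 + 29909 = 25930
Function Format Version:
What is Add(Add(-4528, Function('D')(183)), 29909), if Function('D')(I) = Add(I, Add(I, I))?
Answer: 25930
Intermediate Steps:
Function('D')(I) = Mul(3, I) (Function('D')(I) = Add(I, Mul(2, I)) = Mul(3, I))
Add(Add(-4528, Function('D')(183)), 29909) = Add(Add(-4528, Mul(3, 183)), 29909) = Add(Add(-4528, 549), 29909) = Add(-3979, 29909) = 25930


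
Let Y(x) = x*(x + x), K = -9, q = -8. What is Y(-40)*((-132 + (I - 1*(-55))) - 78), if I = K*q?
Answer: -265600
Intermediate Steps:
Y(x) = 2*x**2 (Y(x) = x*(2*x) = 2*x**2)
I = 72 (I = -9*(-8) = 72)
Y(-40)*((-132 + (I - 1*(-55))) - 78) = (2*(-40)**2)*((-132 + (72 - 1*(-55))) - 78) = (2*1600)*((-132 + (72 + 55)) - 78) = 3200*((-132 + 127) - 78) = 3200*(-5 - 78) = 3200*(-83) = -265600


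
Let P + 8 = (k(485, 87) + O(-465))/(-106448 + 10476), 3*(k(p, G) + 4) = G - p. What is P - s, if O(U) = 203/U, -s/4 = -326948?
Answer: -19454388126749/14875660 ≈ -1.3078e+6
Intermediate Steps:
s = 1307792 (s = -4*(-326948) = 1307792)
k(p, G) = -4 - p/3 + G/3 (k(p, G) = -4 + (G - p)/3 = -4 + (-p/3 + G/3) = -4 - p/3 + G/3)
P = -118984029/14875660 (P = -8 + ((-4 - ⅓*485 + (⅓)*87) + 203/(-465))/(-106448 + 10476) = -8 + ((-4 - 485/3 + 29) + 203*(-1/465))/(-95972) = -8 + (-410/3 - 203/465)*(-1/95972) = -8 - 21251/155*(-1/95972) = -8 + 21251/14875660 = -118984029/14875660 ≈ -7.9986)
P - s = -118984029/14875660 - 1*1307792 = -118984029/14875660 - 1307792 = -19454388126749/14875660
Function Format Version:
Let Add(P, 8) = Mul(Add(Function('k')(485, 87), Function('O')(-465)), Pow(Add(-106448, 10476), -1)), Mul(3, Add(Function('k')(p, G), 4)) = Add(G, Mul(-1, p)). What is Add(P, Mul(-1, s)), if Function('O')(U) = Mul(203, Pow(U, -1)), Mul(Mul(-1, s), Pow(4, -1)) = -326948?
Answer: Rational(-19454388126749, 14875660) ≈ -1.3078e+6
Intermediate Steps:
s = 1307792 (s = Mul(-4, -326948) = 1307792)
Function('k')(p, G) = Add(-4, Mul(Rational(-1, 3), p), Mul(Rational(1, 3), G)) (Function('k')(p, G) = Add(-4, Mul(Rational(1, 3), Add(G, Mul(-1, p)))) = Add(-4, Add(Mul(Rational(-1, 3), p), Mul(Rational(1, 3), G))) = Add(-4, Mul(Rational(-1, 3), p), Mul(Rational(1, 3), G)))
P = Rational(-118984029, 14875660) (P = Add(-8, Mul(Add(Add(-4, Mul(Rational(-1, 3), 485), Mul(Rational(1, 3), 87)), Mul(203, Pow(-465, -1))), Pow(Add(-106448, 10476), -1))) = Add(-8, Mul(Add(Add(-4, Rational(-485, 3), 29), Mul(203, Rational(-1, 465))), Pow(-95972, -1))) = Add(-8, Mul(Add(Rational(-410, 3), Rational(-203, 465)), Rational(-1, 95972))) = Add(-8, Mul(Rational(-21251, 155), Rational(-1, 95972))) = Add(-8, Rational(21251, 14875660)) = Rational(-118984029, 14875660) ≈ -7.9986)
Add(P, Mul(-1, s)) = Add(Rational(-118984029, 14875660), Mul(-1, 1307792)) = Add(Rational(-118984029, 14875660), -1307792) = Rational(-19454388126749, 14875660)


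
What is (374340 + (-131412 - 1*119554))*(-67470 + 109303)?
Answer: 5161104542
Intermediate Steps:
(374340 + (-131412 - 1*119554))*(-67470 + 109303) = (374340 + (-131412 - 119554))*41833 = (374340 - 250966)*41833 = 123374*41833 = 5161104542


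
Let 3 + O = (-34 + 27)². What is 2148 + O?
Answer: 2194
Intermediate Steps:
O = 46 (O = -3 + (-34 + 27)² = -3 + (-7)² = -3 + 49 = 46)
2148 + O = 2148 + 46 = 2194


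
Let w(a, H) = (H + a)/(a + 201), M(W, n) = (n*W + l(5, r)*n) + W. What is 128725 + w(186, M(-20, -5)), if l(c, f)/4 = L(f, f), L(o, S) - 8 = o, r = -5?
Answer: 49816781/387 ≈ 1.2873e+5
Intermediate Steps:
L(o, S) = 8 + o
l(c, f) = 32 + 4*f (l(c, f) = 4*(8 + f) = 32 + 4*f)
M(W, n) = W + 12*n + W*n (M(W, n) = (n*W + (32 + 4*(-5))*n) + W = (W*n + (32 - 20)*n) + W = (W*n + 12*n) + W = (12*n + W*n) + W = W + 12*n + W*n)
w(a, H) = (H + a)/(201 + a)
128725 + w(186, M(-20, -5)) = 128725 + ((-20 + 12*(-5) - 20*(-5)) + 186)/(201 + 186) = 128725 + ((-20 - 60 + 100) + 186)/387 = 128725 + (20 + 186)/387 = 128725 + (1/387)*206 = 128725 + 206/387 = 49816781/387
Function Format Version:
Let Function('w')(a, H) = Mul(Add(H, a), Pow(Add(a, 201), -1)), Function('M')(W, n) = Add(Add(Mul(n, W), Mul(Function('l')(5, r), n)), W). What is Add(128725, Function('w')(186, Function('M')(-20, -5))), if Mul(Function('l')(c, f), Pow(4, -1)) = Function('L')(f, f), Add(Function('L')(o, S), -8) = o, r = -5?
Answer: Rational(49816781, 387) ≈ 1.2873e+5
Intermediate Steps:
Function('L')(o, S) = Add(8, o)
Function('l')(c, f) = Add(32, Mul(4, f)) (Function('l')(c, f) = Mul(4, Add(8, f)) = Add(32, Mul(4, f)))
Function('M')(W, n) = Add(W, Mul(12, n), Mul(W, n)) (Function('M')(W, n) = Add(Add(Mul(n, W), Mul(Add(32, Mul(4, -5)), n)), W) = Add(Add(Mul(W, n), Mul(Add(32, -20), n)), W) = Add(Add(Mul(W, n), Mul(12, n)), W) = Add(Add(Mul(12, n), Mul(W, n)), W) = Add(W, Mul(12, n), Mul(W, n)))
Function('w')(a, H) = Mul(Pow(Add(201, a), -1), Add(H, a)) (Function('w')(a, H) = Mul(Add(H, a), Pow(Add(201, a), -1)) = Mul(Pow(Add(201, a), -1), Add(H, a)))
Add(128725, Function('w')(186, Function('M')(-20, -5))) = Add(128725, Mul(Pow(Add(201, 186), -1), Add(Add(-20, Mul(12, -5), Mul(-20, -5)), 186))) = Add(128725, Mul(Pow(387, -1), Add(Add(-20, -60, 100), 186))) = Add(128725, Mul(Rational(1, 387), Add(20, 186))) = Add(128725, Mul(Rational(1, 387), 206)) = Add(128725, Rational(206, 387)) = Rational(49816781, 387)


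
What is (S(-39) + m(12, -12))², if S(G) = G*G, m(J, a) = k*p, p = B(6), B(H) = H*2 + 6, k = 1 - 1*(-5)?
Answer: 2653641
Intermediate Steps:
k = 6 (k = 1 + 5 = 6)
B(H) = 6 + 2*H (B(H) = 2*H + 6 = 6 + 2*H)
p = 18 (p = 6 + 2*6 = 6 + 12 = 18)
m(J, a) = 108 (m(J, a) = 6*18 = 108)
S(G) = G²
(S(-39) + m(12, -12))² = ((-39)² + 108)² = (1521 + 108)² = 1629² = 2653641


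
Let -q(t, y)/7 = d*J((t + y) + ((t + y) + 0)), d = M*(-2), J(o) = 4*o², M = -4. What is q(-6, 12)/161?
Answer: -4608/23 ≈ -200.35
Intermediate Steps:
d = 8 (d = -4*(-2) = 8)
q(t, y) = -224*(2*t + 2*y)² (q(t, y) = -56*4*((t + y) + ((t + y) + 0))² = -56*4*((t + y) + (t + y))² = -56*4*(2*t + 2*y)² = -224*(2*t + 2*y)²)
q(-6, 12)/161 = -896*(-6 + 12)²/161 = -896*6²*(1/161) = -896*36*(1/161) = -32256*1/161 = -4608/23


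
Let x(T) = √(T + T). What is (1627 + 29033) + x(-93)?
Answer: 30660 + I*√186 ≈ 30660.0 + 13.638*I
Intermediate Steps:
x(T) = √2*√T (x(T) = √(2*T) = √2*√T)
(1627 + 29033) + x(-93) = (1627 + 29033) + √2*√(-93) = 30660 + √2*(I*√93) = 30660 + I*√186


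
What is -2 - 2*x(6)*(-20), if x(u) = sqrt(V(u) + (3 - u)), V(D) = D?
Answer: -2 + 40*sqrt(3) ≈ 67.282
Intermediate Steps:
x(u) = sqrt(3) (x(u) = sqrt(u + (3 - u)) = sqrt(3))
-2 - 2*x(6)*(-20) = -2 - 2*sqrt(3)*(-20) = -2 + 40*sqrt(3)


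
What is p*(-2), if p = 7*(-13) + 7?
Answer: 168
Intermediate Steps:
p = -84 (p = -91 + 7 = -84)
p*(-2) = -84*(-2) = 168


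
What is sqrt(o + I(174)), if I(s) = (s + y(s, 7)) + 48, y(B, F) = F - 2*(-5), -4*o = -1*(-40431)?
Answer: 5*I*sqrt(1579)/2 ≈ 99.342*I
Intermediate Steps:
o = -40431/4 (o = -(-1)*(-40431)/4 = -1/4*40431 = -40431/4 ≈ -10108.)
y(B, F) = 10 + F (y(B, F) = F + 10 = 10 + F)
I(s) = 65 + s (I(s) = (s + (10 + 7)) + 48 = (s + 17) + 48 = (17 + s) + 48 = 65 + s)
sqrt(o + I(174)) = sqrt(-40431/4 + (65 + 174)) = sqrt(-40431/4 + 239) = sqrt(-39475/4) = 5*I*sqrt(1579)/2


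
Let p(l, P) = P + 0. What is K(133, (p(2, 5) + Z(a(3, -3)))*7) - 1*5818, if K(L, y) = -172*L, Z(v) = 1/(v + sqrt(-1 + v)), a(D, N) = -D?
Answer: -28694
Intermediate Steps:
p(l, P) = P
K(133, (p(2, 5) + Z(a(3, -3)))*7) - 1*5818 = -172*133 - 1*5818 = -22876 - 5818 = -28694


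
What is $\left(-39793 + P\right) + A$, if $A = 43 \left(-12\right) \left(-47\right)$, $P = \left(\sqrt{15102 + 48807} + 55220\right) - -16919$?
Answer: $56598 + 9 \sqrt{789} \approx 56851.0$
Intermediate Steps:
$P = 72139 + 9 \sqrt{789}$ ($P = \left(\sqrt{63909} + 55220\right) + \left(-6772 + 23691\right) = \left(9 \sqrt{789} + 55220\right) + 16919 = \left(55220 + 9 \sqrt{789}\right) + 16919 = 72139 + 9 \sqrt{789} \approx 72392.0$)
$A = 24252$ ($A = \left(-516\right) \left(-47\right) = 24252$)
$\left(-39793 + P\right) + A = \left(-39793 + \left(72139 + 9 \sqrt{789}\right)\right) + 24252 = \left(32346 + 9 \sqrt{789}\right) + 24252 = 56598 + 9 \sqrt{789}$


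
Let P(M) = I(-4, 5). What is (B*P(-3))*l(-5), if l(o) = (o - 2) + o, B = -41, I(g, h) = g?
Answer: -1968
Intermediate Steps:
P(M) = -4
l(o) = -2 + 2*o (l(o) = (-2 + o) + o = -2 + 2*o)
(B*P(-3))*l(-5) = (-41*(-4))*(-2 + 2*(-5)) = 164*(-2 - 10) = 164*(-12) = -1968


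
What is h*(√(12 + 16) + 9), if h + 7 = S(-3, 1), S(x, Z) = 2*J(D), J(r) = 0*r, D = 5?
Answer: -63 - 14*√7 ≈ -100.04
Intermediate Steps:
J(r) = 0
S(x, Z) = 0 (S(x, Z) = 2*0 = 0)
h = -7 (h = -7 + 0 = -7)
h*(√(12 + 16) + 9) = -7*(√(12 + 16) + 9) = -7*(√28 + 9) = -7*(2*√7 + 9) = -7*(9 + 2*√7) = -63 - 14*√7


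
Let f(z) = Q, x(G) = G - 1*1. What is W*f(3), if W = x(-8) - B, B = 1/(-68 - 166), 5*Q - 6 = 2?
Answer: -1684/117 ≈ -14.393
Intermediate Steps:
x(G) = -1 + G (x(G) = G - 1 = -1 + G)
Q = 8/5 (Q = 6/5 + (⅕)*2 = 6/5 + ⅖ = 8/5 ≈ 1.6000)
B = -1/234 (B = 1/(-234) = -1/234 ≈ -0.0042735)
f(z) = 8/5
W = -2105/234 (W = (-1 - 8) - 1*(-1/234) = -9 + 1/234 = -2105/234 ≈ -8.9957)
W*f(3) = -2105/234*8/5 = -1684/117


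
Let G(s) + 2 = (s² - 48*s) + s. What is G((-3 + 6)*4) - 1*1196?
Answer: -1618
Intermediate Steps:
G(s) = -2 + s² - 47*s (G(s) = -2 + ((s² - 48*s) + s) = -2 + (s² - 47*s) = -2 + s² - 47*s)
G((-3 + 6)*4) - 1*1196 = (-2 + ((-3 + 6)*4)² - 47*(-3 + 6)*4) - 1*1196 = (-2 + (3*4)² - 141*4) - 1196 = (-2 + 12² - 47*12) - 1196 = (-2 + 144 - 564) - 1196 = -422 - 1196 = -1618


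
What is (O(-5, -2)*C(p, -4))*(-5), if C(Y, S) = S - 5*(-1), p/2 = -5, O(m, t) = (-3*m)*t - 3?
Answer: 165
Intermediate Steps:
O(m, t) = -3 - 3*m*t (O(m, t) = -3*m*t - 3 = -3 - 3*m*t)
p = -10 (p = 2*(-5) = -10)
C(Y, S) = 5 + S (C(Y, S) = S + 5 = 5 + S)
(O(-5, -2)*C(p, -4))*(-5) = ((-3 - 3*(-5)*(-2))*(5 - 4))*(-5) = ((-3 - 30)*1)*(-5) = -33*1*(-5) = -33*(-5) = 165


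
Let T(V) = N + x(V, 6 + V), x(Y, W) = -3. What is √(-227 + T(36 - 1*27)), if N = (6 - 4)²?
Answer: I*√226 ≈ 15.033*I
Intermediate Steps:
N = 4 (N = 2² = 4)
T(V) = 1 (T(V) = 4 - 3 = 1)
√(-227 + T(36 - 1*27)) = √(-227 + 1) = √(-226) = I*√226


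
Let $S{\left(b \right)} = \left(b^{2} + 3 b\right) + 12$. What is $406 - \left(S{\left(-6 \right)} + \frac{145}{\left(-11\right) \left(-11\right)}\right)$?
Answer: $\frac{45351}{121} \approx 374.8$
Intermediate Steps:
$S{\left(b \right)} = 12 + b^{2} + 3 b$
$406 - \left(S{\left(-6 \right)} + \frac{145}{\left(-11\right) \left(-11\right)}\right) = 406 - \left(\left(12 + \left(-6\right)^{2} + 3 \left(-6\right)\right) + \frac{145}{\left(-11\right) \left(-11\right)}\right) = 406 - \left(\left(12 + 36 - 18\right) + \frac{145}{121}\right) = 406 - \left(30 + 145 \cdot \frac{1}{121}\right) = 406 - \left(30 + \frac{145}{121}\right) = 406 - \frac{3775}{121} = \frac{45351}{121}$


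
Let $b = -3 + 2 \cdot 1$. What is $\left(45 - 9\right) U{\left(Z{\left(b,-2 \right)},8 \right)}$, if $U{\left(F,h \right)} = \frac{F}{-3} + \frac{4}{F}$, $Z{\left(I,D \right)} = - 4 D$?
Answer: $-78$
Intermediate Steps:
$b = -1$ ($b = -3 + 2 = -1$)
$U{\left(F,h \right)} = \frac{4}{F} - \frac{F}{3}$ ($U{\left(F,h \right)} = F \left(- \frac{1}{3}\right) + \frac{4}{F} = - \frac{F}{3} + \frac{4}{F} = \frac{4}{F} - \frac{F}{3}$)
$\left(45 - 9\right) U{\left(Z{\left(b,-2 \right)},8 \right)} = \left(45 - 9\right) \left(\frac{4}{\left(-4\right) \left(-2\right)} - \frac{\left(-4\right) \left(-2\right)}{3}\right) = 36 \left(\frac{4}{8} - \frac{8}{3}\right) = 36 \left(4 \cdot \frac{1}{8} - \frac{8}{3}\right) = 36 \left(\frac{1}{2} - \frac{8}{3}\right) = 36 \left(- \frac{13}{6}\right) = -78$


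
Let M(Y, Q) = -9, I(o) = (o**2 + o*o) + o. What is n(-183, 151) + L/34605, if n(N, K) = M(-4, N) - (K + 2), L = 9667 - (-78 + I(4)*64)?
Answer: -5598569/34605 ≈ -161.78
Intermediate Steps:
I(o) = o + 2*o**2 (I(o) = (o**2 + o**2) + o = 2*o**2 + o = o + 2*o**2)
L = 7441 (L = 9667 - (-78 + (4*(1 + 2*4))*64) = 9667 - (-78 + (4*(1 + 8))*64) = 9667 - (-78 + (4*9)*64) = 9667 - (-78 + 36*64) = 9667 - (-78 + 2304) = 9667 - 1*2226 = 9667 - 2226 = 7441)
n(N, K) = -11 - K (n(N, K) = -9 - (K + 2) = -9 - (2 + K) = -9 + (-2 - K) = -11 - K)
n(-183, 151) + L/34605 = (-11 - 1*151) + 7441/34605 = (-11 - 151) + 7441*(1/34605) = -162 + 7441/34605 = -5598569/34605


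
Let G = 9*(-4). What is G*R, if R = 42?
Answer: -1512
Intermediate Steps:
G = -36
G*R = -36*42 = -1512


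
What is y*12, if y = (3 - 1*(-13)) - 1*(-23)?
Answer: 468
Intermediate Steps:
y = 39 (y = (3 + 13) + 23 = 16 + 23 = 39)
y*12 = 39*12 = 468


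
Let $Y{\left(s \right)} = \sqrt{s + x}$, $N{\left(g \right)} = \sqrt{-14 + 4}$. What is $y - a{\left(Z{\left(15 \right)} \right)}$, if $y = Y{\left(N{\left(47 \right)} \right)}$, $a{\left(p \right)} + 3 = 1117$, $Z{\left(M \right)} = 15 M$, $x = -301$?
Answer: $-1114 + \sqrt{-301 + i \sqrt{10}} \approx -1113.9 + 17.35 i$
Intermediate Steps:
$N{\left(g \right)} = i \sqrt{10}$ ($N{\left(g \right)} = \sqrt{-10} = i \sqrt{10}$)
$a{\left(p \right)} = 1114$ ($a{\left(p \right)} = -3 + 1117 = 1114$)
$Y{\left(s \right)} = \sqrt{-301 + s}$ ($Y{\left(s \right)} = \sqrt{s - 301} = \sqrt{-301 + s}$)
$y = \sqrt{-301 + i \sqrt{10}} \approx 0.09113 + 17.35 i$
$y - a{\left(Z{\left(15 \right)} \right)} = \sqrt{-301 + i \sqrt{10}} - 1114 = -1114 + \sqrt{-301 + i \sqrt{10}}$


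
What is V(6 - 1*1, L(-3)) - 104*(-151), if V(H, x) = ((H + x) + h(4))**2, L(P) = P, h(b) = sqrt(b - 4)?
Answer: 15708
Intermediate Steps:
h(b) = sqrt(-4 + b)
V(H, x) = (H + x)**2 (V(H, x) = ((H + x) + sqrt(-4 + 4))**2 = ((H + x) + sqrt(0))**2 = ((H + x) + 0)**2 = (H + x)**2)
V(6 - 1*1, L(-3)) - 104*(-151) = ((6 - 1*1) - 3)**2 - 104*(-151) = ((6 - 1) - 3)**2 + 15704 = (5 - 3)**2 + 15704 = 2**2 + 15704 = 4 + 15704 = 15708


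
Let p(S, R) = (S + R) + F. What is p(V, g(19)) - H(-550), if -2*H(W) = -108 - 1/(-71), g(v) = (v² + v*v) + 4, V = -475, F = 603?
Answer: 113601/142 ≈ 800.01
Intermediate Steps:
g(v) = 4 + 2*v² (g(v) = (v² + v²) + 4 = 2*v² + 4 = 4 + 2*v²)
H(W) = 7667/142 (H(W) = -(-108 - 1/(-71))/2 = -(-108 - 1*(-1/71))/2 = -(-108 + 1/71)/2 = -½*(-7667/71) = 7667/142)
p(S, R) = 603 + R + S (p(S, R) = (S + R) + 603 = (R + S) + 603 = 603 + R + S)
p(V, g(19)) - H(-550) = (603 + (4 + 2*19²) - 475) - 1*7667/142 = (603 + (4 + 2*361) - 475) - 7667/142 = (603 + (4 + 722) - 475) - 7667/142 = (603 + 726 - 475) - 7667/142 = 854 - 7667/142 = 113601/142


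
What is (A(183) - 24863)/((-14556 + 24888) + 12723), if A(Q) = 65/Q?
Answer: -4549864/4219065 ≈ -1.0784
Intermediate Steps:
(A(183) - 24863)/((-14556 + 24888) + 12723) = (65/183 - 24863)/((-14556 + 24888) + 12723) = (65*(1/183) - 24863)/(10332 + 12723) = (65/183 - 24863)/23055 = -4549864/183*1/23055 = -4549864/4219065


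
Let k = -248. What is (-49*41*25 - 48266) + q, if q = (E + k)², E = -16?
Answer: -28795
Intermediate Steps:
q = 69696 (q = (-16 - 248)² = (-264)² = 69696)
(-49*41*25 - 48266) + q = (-49*41*25 - 48266) + 69696 = (-2009*25 - 48266) + 69696 = (-50225 - 48266) + 69696 = -98491 + 69696 = -28795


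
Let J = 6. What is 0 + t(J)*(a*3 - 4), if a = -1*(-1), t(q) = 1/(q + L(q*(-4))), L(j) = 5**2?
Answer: -1/31 ≈ -0.032258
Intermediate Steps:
L(j) = 25
t(q) = 1/(25 + q) (t(q) = 1/(q + 25) = 1/(25 + q))
a = 1
0 + t(J)*(a*3 - 4) = 0 + (1*3 - 4)/(25 + 6) = 0 + (3 - 4)/31 = 0 + (1/31)*(-1) = 0 - 1/31 = -1/31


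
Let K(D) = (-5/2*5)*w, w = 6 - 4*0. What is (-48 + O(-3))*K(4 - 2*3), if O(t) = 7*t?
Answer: 5175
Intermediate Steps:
w = 6 (w = 6 + 0 = 6)
K(D) = -75 (K(D) = (-5/2*5)*6 = (-5*½*5)*6 = -5/2*5*6 = -25/2*6 = -75)
(-48 + O(-3))*K(4 - 2*3) = (-48 + 7*(-3))*(-75) = (-48 - 21)*(-75) = -69*(-75) = 5175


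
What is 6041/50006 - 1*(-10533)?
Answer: 526719239/50006 ≈ 10533.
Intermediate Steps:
6041/50006 - 1*(-10533) = 6041*(1/50006) + 10533 = 6041/50006 + 10533 = 526719239/50006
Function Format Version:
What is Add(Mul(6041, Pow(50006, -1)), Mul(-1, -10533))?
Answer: Rational(526719239, 50006) ≈ 10533.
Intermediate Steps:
Add(Mul(6041, Pow(50006, -1)), Mul(-1, -10533)) = Add(Mul(6041, Rational(1, 50006)), 10533) = Add(Rational(6041, 50006), 10533) = Rational(526719239, 50006)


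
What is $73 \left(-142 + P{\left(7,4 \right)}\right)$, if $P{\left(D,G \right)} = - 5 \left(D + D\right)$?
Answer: $-15476$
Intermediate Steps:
$P{\left(D,G \right)} = - 10 D$ ($P{\left(D,G \right)} = - 5 \cdot 2 D = - 10 D$)
$73 \left(-142 + P{\left(7,4 \right)}\right) = 73 \left(-142 - 70\right) = 73 \left(-212\right) = -15476$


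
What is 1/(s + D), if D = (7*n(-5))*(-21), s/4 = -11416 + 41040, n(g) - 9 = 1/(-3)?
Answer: 1/117222 ≈ 8.5308e-6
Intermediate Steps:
n(g) = 26/3 (n(g) = 9 + 1/(-3) = 9 + 1*(-⅓) = 9 - ⅓ = 26/3)
s = 118496 (s = 4*(-11416 + 41040) = 4*29624 = 118496)
D = -1274 (D = (7*(26/3))*(-21) = (182/3)*(-21) = -1274)
1/(s + D) = 1/(118496 - 1274) = 1/117222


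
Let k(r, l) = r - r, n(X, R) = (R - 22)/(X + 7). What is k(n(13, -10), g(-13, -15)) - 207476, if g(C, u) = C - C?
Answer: -207476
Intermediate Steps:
n(X, R) = (-22 + R)/(7 + X)
g(C, u) = 0
k(r, l) = 0
k(n(13, -10), g(-13, -15)) - 207476 = 0 - 207476 = -207476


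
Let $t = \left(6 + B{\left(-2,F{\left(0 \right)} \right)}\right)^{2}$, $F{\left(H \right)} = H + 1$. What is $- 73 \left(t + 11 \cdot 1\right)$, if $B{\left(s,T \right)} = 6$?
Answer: $-11315$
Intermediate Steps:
$F{\left(H \right)} = 1 + H$
$t = 144$ ($t = \left(6 + 6\right)^{2} = 12^{2} = 144$)
$- 73 \left(t + 11 \cdot 1\right) = - 73 \left(144 + 11 \cdot 1\right) = - 73 \left(144 + 11\right) = \left(-73\right) 155 = -11315$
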